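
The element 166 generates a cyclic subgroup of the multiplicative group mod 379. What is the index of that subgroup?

7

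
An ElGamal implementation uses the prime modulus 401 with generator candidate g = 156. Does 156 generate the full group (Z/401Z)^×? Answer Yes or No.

φ(401) = 401 − 1 = 400 = 2^4 · 5^2.
156 is a primitive root mod 401 iff 156^(φ(401)/q) ≢ 1 for every prime q | φ(401), i.e. q ∈ {2, 5}.
156^200 ≡ 1 (mod 401)  [q = 2: ≡ 1 ✗]
156^80 ≡ 372 (mod 401)  [q = 5: ≢ 1 ✓]
156^200 ≡ 1 shows ord(156) | 200, strictly less than φ(401); not a primitive root.

No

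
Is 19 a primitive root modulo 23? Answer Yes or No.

φ(23) = 23 − 1 = 22 = 2 · 11.
19 is a primitive root mod 23 iff 19^(φ(23)/q) ≢ 1 for every prime q | φ(23), i.e. q ∈ {2, 11}.
19^11 ≡ 22 (mod 23)  [q = 2: ≢ 1 ✓]
19^2 ≡ 16 (mod 23)  [q = 11: ≢ 1 ✓]
Every test exponent gives a nontrivial residue, hence 19 generates the full group.

Yes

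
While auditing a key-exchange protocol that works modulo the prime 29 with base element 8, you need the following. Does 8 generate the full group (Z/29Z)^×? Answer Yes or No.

Yes

φ(29) = 29 − 1 = 28 = 2^2 · 7.
8 is a primitive root mod 29 iff 8^(φ(29)/q) ≢ 1 for every prime q | φ(29), i.e. q ∈ {2, 7}.
8^14 ≡ 28 (mod 29)  [q = 2: ≢ 1 ✓]
8^4 ≡ 7 (mod 29)  [q = 7: ≢ 1 ✓]
Every test exponent gives a nontrivial residue, hence 8 generates the full group.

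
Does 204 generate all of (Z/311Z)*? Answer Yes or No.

φ(311) = 311 − 1 = 310 = 2 · 5 · 31.
Test 204^(310/q) mod 311 for each prime factor q of 310:
204^155 ≡ 310 (mod 311)  [q = 2: ≢ 1 ✓]
204^62 ≡ 216 (mod 311)  [q = 5: ≢ 1 ✓]
204^10 ≡ 24 (mod 311)  [q = 31: ≢ 1 ✓]
Every test exponent gives a nontrivial residue, hence 204 generates the full group.

Yes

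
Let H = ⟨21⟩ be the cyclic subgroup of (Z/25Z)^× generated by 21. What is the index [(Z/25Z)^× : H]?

4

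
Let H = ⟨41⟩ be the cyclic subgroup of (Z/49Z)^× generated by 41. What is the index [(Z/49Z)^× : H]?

By Lagrange's theorem, ord_49(41) divides φ(49) = φ(7^2) = 7·(7−1) = 42 = 2 · 3 · 7.
Divisors of 42: 1, 2, 3, 6, 7, 14, 21, 42.
Test each divisor d:
41^1 ≡ 41 (mod 49)
41^2 ≡ 15 (mod 49)
41^3 ≡ 27 (mod 49)
41^6 ≡ 43 (mod 49)
41^7 ≡ 48 (mod 49)
41^14 ≡ 1 (mod 49) ✓
Thus |⟨41⟩| = ord(41) = 14.
The index is φ(49) / ord(41) = 42 / 14 = 3.

3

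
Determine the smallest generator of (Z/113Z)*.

3

φ(113) = 113 − 1 = 112 = 2^4 · 7.
g is a primitive root iff g^(112/q) ≢ 1 (mod 113) for each prime q ∈ {2, 7}.
g = 2: 2^56 ≡ 1 — hits 1, so not a primitive root.
g = 3: 3^56 ≡ 112; 3^16 ≡ 49 — none is 1, so 3 is a primitive root.
The smallest primitive root modulo 113 is 3.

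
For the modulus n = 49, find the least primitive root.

3

φ(49) = φ(7^2) = 7·(7−1) = 42 = 2 · 3 · 7.
g is a primitive root iff g^(42/q) ≢ 1 (mod 49) for each prime q ∈ {2, 3, 7}.
g = 2: 2^21 ≡ 1 — hits 1, so not a primitive root.
g = 3: 3^21 ≡ 48; 3^14 ≡ 30; 3^6 ≡ 43 — none is 1, so 3 is a primitive root.
So 3 is the smallest generator of (Z/49Z)^×.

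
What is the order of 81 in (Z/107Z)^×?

The order of 81 must divide φ(107) = 107 − 1 = 106 = 2 · 53.
Divisors of 106: 1, 2, 53, 106.
Check 81^d mod 107 for each divisor in increasing order:
81^1 ≡ 81
81^2 ≡ 34
81^53 ≡ 1
Therefore the multiplicative order of 81 modulo 107 is 53.

53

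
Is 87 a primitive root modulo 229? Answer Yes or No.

φ(229) = 229 − 1 = 228 = 2^2 · 3 · 19.
It suffices to check that the order of 87 is not a proper divisor of 228: compute 87^(228/q) for q ∈ {2, 3, 19}.
87^114 ≡ 228 (mod 229)  [q = 2: ≢ 1 ✓]
87^76 ≡ 94 (mod 229)  [q = 3: ≢ 1 ✓]
87^12 ≡ 53 (mod 229)  [q = 19: ≢ 1 ✓]
All checks pass, so 87 has order 228 and is a primitive root modulo 229.

Yes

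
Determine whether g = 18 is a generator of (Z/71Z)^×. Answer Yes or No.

φ(71) = 71 − 1 = 70 = 2 · 5 · 7.
It suffices to check that the order of 18 is not a proper divisor of 70: compute 18^(70/q) for q ∈ {2, 5, 7}.
18^35 ≡ 1 (mod 71)  [q = 2: ≡ 1 ✗]
18^14 ≡ 57 (mod 71)  [q = 5: ≢ 1 ✓]
18^10 ≡ 37 (mod 71)  [q = 7: ≢ 1 ✓]
18^35 ≡ 1 shows ord(18) | 35, strictly less than φ(71); not a primitive root.

No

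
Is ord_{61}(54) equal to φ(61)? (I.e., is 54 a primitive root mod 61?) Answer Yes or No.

φ(61) = 61 − 1 = 60 = 2^2 · 3 · 5.
Test 54^(60/q) mod 61 for each prime factor q of 60:
54^30 ≡ 60 (mod 61)  [q = 2: ≢ 1 ✓]
54^20 ≡ 47 (mod 61)  [q = 3: ≢ 1 ✓]
54^12 ≡ 34 (mod 61)  [q = 5: ≢ 1 ✓]
None equal 1, so ord_61(54) = 60: 54 is a primitive root.

Yes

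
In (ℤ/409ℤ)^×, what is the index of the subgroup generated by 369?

6

The order of 369 must divide φ(409) = 409 − 1 = 408 = 2^3 · 3 · 17.
Divisors of 408: 1, 2, 3, 4, 6, 8, 12, 17, 24, 34, 51, 68, 102, 136, 204, 408.
Evaluate successive powers at the divisors of 408:
369^1 ≡ 369
369^2 ≡ 373
369^3 ≡ 213
369^4 ≡ 69
369^6 ≡ 379
369^8 ≡ 262
369^12 ≡ 82
369^17 ≡ 266
369^24 ≡ 180
369^34 ≡ 408
369^51 ≡ 143
369^68 ≡ 1
Thus |⟨369⟩| = ord(369) = 68.
The index is φ(409) / ord(369) = 408 / 68 = 6.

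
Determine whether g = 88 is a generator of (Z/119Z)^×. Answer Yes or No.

No

119 = 7 · 17 is a product of two distinct odd primes, so (Z/119Z)^× ≅ (Z/7Z)^× × (Z/17Z)^× is not cyclic.
No primitive root modulo 119 exists; in particular 88 is not one.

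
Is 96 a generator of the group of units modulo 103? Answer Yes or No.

Yes

φ(103) = 103 − 1 = 102 = 2 · 3 · 17.
Test 96^(102/q) mod 103 for each prime factor q of 102:
96^51 ≡ 102 (mod 103)  [q = 2: ≢ 1 ✓]
96^34 ≡ 56 (mod 103)  [q = 3: ≢ 1 ✓]
96^6 ≡ 23 (mod 103)  [q = 17: ≢ 1 ✓]
All checks pass, so 96 has order 102 and is a primitive root modulo 103.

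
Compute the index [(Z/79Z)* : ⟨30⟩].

1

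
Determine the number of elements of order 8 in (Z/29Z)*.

0

φ(29) = 29 − 1 = 28 = 2^2 · 7.
(Z/29Z)^× is cyclic (|G| = 28); a cyclic group of order m has exactly φ(d) elements of each order d | m, and none otherwise.
8 does not divide 28, so no element of (Z/29Z)^× has order 8.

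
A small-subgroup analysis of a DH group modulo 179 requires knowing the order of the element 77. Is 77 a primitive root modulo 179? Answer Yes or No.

No

φ(179) = 179 − 1 = 178 = 2 · 89.
An element g generates (Z/179Z)^× iff g^(178/q) ≢ 1 (mod 179) for each prime q ∈ {2, 89}.
77^89 ≡ 1 (mod 179)  [q = 2: ≡ 1 ✗]
77^2 ≡ 22 (mod 179)  [q = 89: ≢ 1 ✓]
Since 77^89 ≡ 1, the order of 77 divides 89 < 178, so 77 is not a primitive root.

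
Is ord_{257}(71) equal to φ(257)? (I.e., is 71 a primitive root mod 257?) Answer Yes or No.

Yes

φ(257) = 257 − 1 = 256 = 2^8.
Test 71^(256/q) mod 257 for each prime factor q of 256:
71^128 ≡ 256 (mod 257)  [q = 2: ≢ 1 ✓]
All checks pass, so 71 has order 256 and is a primitive root modulo 257.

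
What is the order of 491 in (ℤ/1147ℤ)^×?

ord(491) | φ(1147) = φ(31·37) = (31−1)·(37−1) = 30·36 = 1080 = 2^3 · 3^3 · 5.
Divisors of 1080: 1, 2, 3, 4, 5, 6, 8, 9, 10, 12, 15, 18, 20, 24, 27, 30, 36, 40, 45, 54, 60, 72, 90, 108, 120, 135, 180, 216, 270, 360, 540, 1080.
Check 491^d mod 1147 for each divisor in increasing order:
491^1 ≡ 491 (mod 1147)
491^2 ≡ 211 (mod 1147)
491^3 ≡ 371 (mod 1147)
491^4 ≡ 935 (mod 1147)
491^5 ≡ 285 (mod 1147)
491^6 ≡ 1 (mod 1147) ✓
The smallest such exponent is 6, so the order of 491 is 6.

6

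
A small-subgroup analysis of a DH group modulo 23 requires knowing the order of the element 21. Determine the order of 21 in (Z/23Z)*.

22

By Lagrange's theorem, ord_23(21) divides φ(23) = 23 − 1 = 22 = 2 · 11.
Divisors of 22: 1, 2, 11, 22.
Evaluate successive powers at the divisors of 22:
21^1 ≡ 21 (mod 23)
21^2 ≡ 4 (mod 23)
21^11 ≡ 22 (mod 23)
21^22 ≡ 1 (mod 23) ✓
Therefore the multiplicative order of 21 modulo 23 is 22.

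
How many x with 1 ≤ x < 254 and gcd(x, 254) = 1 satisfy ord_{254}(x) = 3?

2

φ(254) = φ(2)·φ(127) = 1·126 = 126 = 2 · 3^2 · 7.
In a cyclic group of order 126, there are φ(d) elements of order d for each divisor d of 126, and zero for non-divisors.
3 | 126, and φ(3) = 3 − 1 = 2.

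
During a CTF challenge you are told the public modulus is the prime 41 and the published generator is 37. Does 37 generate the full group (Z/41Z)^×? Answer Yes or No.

φ(41) = 41 − 1 = 40 = 2^3 · 5.
An element g generates (Z/41Z)^× iff g^(40/q) ≢ 1 (mod 41) for each prime q ∈ {2, 5}.
37^20 ≡ 1 (mod 41)  [q = 2: ≡ 1 ✗]
37^8 ≡ 18 (mod 41)  [q = 5: ≢ 1 ✓]
The check at q = 2 fails, so 37 generates a proper subgroup.

No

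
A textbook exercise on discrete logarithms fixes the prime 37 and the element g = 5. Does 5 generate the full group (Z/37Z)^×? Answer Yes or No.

Yes

φ(37) = 37 − 1 = 36 = 2^2 · 3^2.
An element g generates (Z/37Z)^× iff g^(36/q) ≢ 1 (mod 37) for each prime q ∈ {2, 3}.
5^18 ≡ 36 (mod 37)  [q = 2: ≢ 1 ✓]
5^12 ≡ 10 (mod 37)  [q = 3: ≢ 1 ✓]
None equal 1, so ord_37(5) = 36: 5 is a primitive root.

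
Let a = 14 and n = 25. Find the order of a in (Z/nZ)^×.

10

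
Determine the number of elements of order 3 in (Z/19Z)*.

2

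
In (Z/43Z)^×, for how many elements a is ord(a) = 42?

12

φ(43) = 43 − 1 = 42 = 2 · 3 · 7.
(Z/43Z)^× is cyclic (|G| = 42); a cyclic group of order m has exactly φ(d) elements of each order d | m, and none otherwise.
42 = 2 · 3 · 7 divides 42, and φ(42) = 12.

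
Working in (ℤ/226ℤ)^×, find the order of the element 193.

112

ord(193) | φ(226) = φ(2)·φ(113) = 1·112 = 112 = 2^4 · 7.
Divisors of 112: 1, 2, 4, 7, 8, 14, 16, 28, 56, 112.
Evaluate successive powers at the divisors of 112:
193^1 ≡ 193 (mod 226)
193^2 ≡ 185 (mod 226)
193^4 ≡ 99 (mod 226)
193^7 ≡ 155 (mod 226)
193^8 ≡ 83 (mod 226)
193^14 ≡ 69 (mod 226)
193^16 ≡ 109 (mod 226)
193^28 ≡ 15 (mod 226)
193^56 ≡ 225 (mod 226)
193^112 ≡ 1 (mod 226) ✓
The smallest such exponent is 112, so the order of 193 is 112.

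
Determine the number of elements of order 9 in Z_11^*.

0

φ(11) = 11 − 1 = 10 = 2 · 5.
Since (Z/11Z)^× is cyclic of order 10, the number of elements of order d is φ(d) when d | 10 and 0 otherwise.
9 does not divide 10, so no element of (Z/11Z)^× has order 9.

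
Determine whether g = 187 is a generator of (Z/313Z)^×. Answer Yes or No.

φ(313) = 313 − 1 = 312 = 2^3 · 3 · 13.
It suffices to check that the order of 187 is not a proper divisor of 312: compute 187^(312/q) for q ∈ {2, 3, 13}.
187^156 ≡ 312 (mod 313)  [q = 2: ≢ 1 ✓]
187^104 ≡ 98 (mod 313)  [q = 3: ≢ 1 ✓]
187^24 ≡ 280 (mod 313)  [q = 13: ≢ 1 ✓]
None equal 1, so ord_313(187) = 312: 187 is a primitive root.

Yes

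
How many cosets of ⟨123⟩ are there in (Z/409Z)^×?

By Lagrange's theorem, ord_409(123) divides φ(409) = 409 − 1 = 408 = 2^3 · 3 · 17.
Divisors of 408: 1, 2, 3, 4, 6, 8, 12, 17, 24, 34, 51, 68, 102, 136, 204, 408.
Test each divisor d:
123^1 ≡ 123 (mod 409)
123^2 ≡ 405 (mod 409)
123^3 ≡ 326 (mod 409)
123^4 ≡ 16 (mod 409)
123^6 ≡ 345 (mod 409)
123^8 ≡ 256 (mod 409)
123^12 ≡ 6 (mod 409)
123^17 ≡ 356 (mod 409)
123^24 ≡ 36 (mod 409)
123^34 ≡ 355 (mod 409)
123^51 ≡ 408 (mod 409)
123^68 ≡ 53 (mod 409)
123^102 ≡ 1 (mod 409) ✓
Thus |⟨123⟩| = ord(123) = 102.
The index is φ(409) / ord(123) = 408 / 102 = 4.

4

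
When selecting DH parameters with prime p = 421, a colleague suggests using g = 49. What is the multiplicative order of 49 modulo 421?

By Lagrange's theorem, ord_421(49) divides φ(421) = 421 − 1 = 420 = 2^2 · 3 · 5 · 7.
Divisors of 420: 1, 2, 3, 4, 5, 6, 7, 10, 12, 14, 15, 20, 21, 28, 30, 35, 42, 60, 70, 84, 105, 140, 210, 420.
Test each divisor d:
49^1 ≡ 49 (mod 421)
49^2 ≡ 296 (mod 421)
49^3 ≡ 190 (mod 421)
49^4 ≡ 48 (mod 421)
49^5 ≡ 247 (mod 421)
49^6 ≡ 315 (mod 421)
49^7 ≡ 279 (mod 421)
49^10 ≡ 385 (mod 421)
49^12 ≡ 290 (mod 421)
49^14 ≡ 377 (mod 421)
49^15 ≡ 370 (mod 421)
49^20 ≡ 33 (mod 421)
49^21 ≡ 354 (mod 421)
49^28 ≡ 252 (mod 421)
49^30 ≡ 75 (mod 421)
49^35 ≡ 1 (mod 421) ✓
Therefore the multiplicative order of 49 modulo 421 is 35.

35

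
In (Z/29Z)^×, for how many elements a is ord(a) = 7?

φ(29) = 29 − 1 = 28 = 2^2 · 7.
In a cyclic group of order 28, there are φ(d) elements of order d for each divisor d of 28, and zero for non-divisors.
7 | 28, and φ(7) = 7 − 1 = 6.

6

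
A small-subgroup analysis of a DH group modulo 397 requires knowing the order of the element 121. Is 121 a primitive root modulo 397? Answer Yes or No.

No

φ(397) = 397 − 1 = 396 = 2^2 · 3^2 · 11.
Test 121^(396/q) mod 397 for each prime factor q of 396:
121^198 ≡ 1 (mod 397)  [q = 2: ≡ 1 ✗]
121^132 ≡ 362 (mod 397)  [q = 3: ≢ 1 ✓]
121^36 ≡ 16 (mod 397)  [q = 11: ≢ 1 ✓]
The check at q = 2 fails, so 121 generates a proper subgroup.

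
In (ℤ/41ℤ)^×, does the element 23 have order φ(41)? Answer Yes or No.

No

φ(41) = 41 − 1 = 40 = 2^3 · 5.
23 is a primitive root mod 41 iff 23^(φ(41)/q) ≢ 1 for every prime q | φ(41), i.e. q ∈ {2, 5}.
23^20 ≡ 1 (mod 41)  [q = 2: ≡ 1 ✗]
23^8 ≡ 10 (mod 41)  [q = 5: ≢ 1 ✓]
23^20 ≡ 1 shows ord(23) | 20, strictly less than φ(41); not a primitive root.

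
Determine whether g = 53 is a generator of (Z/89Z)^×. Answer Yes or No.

φ(89) = 89 − 1 = 88 = 2^3 · 11.
An element g generates (Z/89Z)^× iff g^(88/q) ≢ 1 (mod 89) for each prime q ∈ {2, 11}.
53^44 ≡ 1 (mod 89)  [q = 2: ≡ 1 ✗]
53^8 ≡ 64 (mod 89)  [q = 11: ≢ 1 ✓]
The check at q = 2 fails, so 53 generates a proper subgroup.

No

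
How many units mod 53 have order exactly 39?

0

φ(53) = 53 − 1 = 52 = 2^2 · 13.
In a cyclic group of order 52, there are φ(d) elements of order d for each divisor d of 52, and zero for non-divisors.
Here 52 is not a multiple of 39, so there are no elements of order 39.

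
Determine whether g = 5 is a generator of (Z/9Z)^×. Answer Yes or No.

Yes

φ(9) = φ(3^2) = 3·(3−1) = 6 = 2 · 3.
5 is a primitive root mod 9 iff 5^(φ(9)/q) ≢ 1 for every prime q | φ(9), i.e. q ∈ {2, 3}.
5^3 ≡ 8 (mod 9)  [q = 2: ≢ 1 ✓]
5^2 ≡ 7 (mod 9)  [q = 3: ≢ 1 ✓]
Every test exponent gives a nontrivial residue, hence 5 generates the full group.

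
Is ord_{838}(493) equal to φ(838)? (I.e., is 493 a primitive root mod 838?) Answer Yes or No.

φ(838) = φ(2)·φ(419) = 1·418 = 418 = 2 · 11 · 19.
Test 493^(418/q) mod 838 for each prime factor q of 418:
493^209 ≡ 837 (mod 838)  [q = 2: ≢ 1 ✓]
493^38 ≡ 129 (mod 838)  [q = 11: ≢ 1 ✓]
493^22 ≡ 343 (mod 838)  [q = 19: ≢ 1 ✓]
None equal 1, so ord_838(493) = 418: 493 is a primitive root.

Yes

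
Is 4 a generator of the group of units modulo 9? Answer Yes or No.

No

φ(9) = φ(3^2) = 3·(3−1) = 6 = 2 · 3.
4 is a primitive root mod 9 iff 4^(φ(9)/q) ≢ 1 for every prime q | φ(9), i.e. q ∈ {2, 3}.
4^3 ≡ 1 (mod 9)  [q = 2: ≡ 1 ✗]
4^2 ≡ 7 (mod 9)  [q = 3: ≢ 1 ✓]
The check at q = 2 fails, so 4 generates a proper subgroup.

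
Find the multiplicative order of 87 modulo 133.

ord(87) | φ(133) = φ(7·19) = (7−1)·(19−1) = 6·18 = 108 = 2^2 · 3^3.
Divisors of 108: 1, 2, 3, 4, 6, 9, 12, 18, 27, 36, 54, 108.
Check 87^d mod 133 for each divisor in increasing order:
87^1 ≡ 87 (mod 133)
87^2 ≡ 121 (mod 133)
87^3 ≡ 20 (mod 133)
87^4 ≡ 11 (mod 133)
87^6 ≡ 1 (mod 133) ✓
The smallest such exponent is 6, so the order of 87 is 6.

6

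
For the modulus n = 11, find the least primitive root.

2

φ(11) = 11 − 1 = 10 = 2 · 5.
Test candidates g = 2, 3, … against the prime factors q ∈ {2, 5} of φ(11): g is a generator iff g^(10/q) ≢ 1 for every such q.
g = 2: 2^5 ≡ 10; 2^2 ≡ 4 — none is 1, so 2 is a primitive root.
The smallest primitive root modulo 11 is 2.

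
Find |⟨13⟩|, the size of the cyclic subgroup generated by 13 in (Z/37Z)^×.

The order of 13 must divide φ(37) = 37 − 1 = 36 = 2^2 · 3^2.
Divisors of 36: 1, 2, 3, 4, 6, 9, 12, 18, 36.
Check 13^d mod 37 for each divisor in increasing order:
13^1 ≡ 13
13^2 ≡ 21
13^3 ≡ 14
13^4 ≡ 34
13^6 ≡ 11
13^9 ≡ 6
13^12 ≡ 10
13^18 ≡ 36
13^36 ≡ 1
So ord_37(13) = 36.

36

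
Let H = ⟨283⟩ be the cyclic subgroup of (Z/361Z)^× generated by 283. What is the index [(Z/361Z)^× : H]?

By Lagrange's theorem, ord_361(283) divides φ(361) = φ(19^2) = 19·(19−1) = 342 = 2 · 3^2 · 19.
Divisors of 342: 1, 2, 3, 6, 9, 18, 19, 38, 57, 114, 171, 342.
Check 283^d mod 361 for each divisor in increasing order:
283^1 ≡ 283 (mod 361)
283^2 ≡ 308 (mod 361)
283^3 ≡ 163 (mod 361)
283^6 ≡ 216 (mod 361)
283^9 ≡ 191 (mod 361)
283^18 ≡ 20 (mod 361)
283^19 ≡ 245 (mod 361)
283^38 ≡ 99 (mod 361)
283^57 ≡ 68 (mod 361)
283^114 ≡ 292 (mod 361)
283^171 ≡ 1 (mod 361) ✓
Thus |⟨283⟩| = ord(283) = 171.
[(Z/361Z)^× : ⟨283⟩] = 342/171 = 2.

2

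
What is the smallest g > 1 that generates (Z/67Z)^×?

2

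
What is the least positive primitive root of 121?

2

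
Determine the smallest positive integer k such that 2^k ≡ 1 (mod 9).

By Lagrange's theorem, ord_9(2) divides φ(9) = φ(3^2) = 3·(3−1) = 6 = 2 · 3.
Divisors of 6: 1, 2, 3, 6.
Check 2^d mod 9 for each divisor in increasing order:
2^1 ≡ 2 (mod 9)
2^2 ≡ 4 (mod 9)
2^3 ≡ 8 (mod 9)
2^6 ≡ 1 (mod 9) ✓
Hence ord(2) = 6.

6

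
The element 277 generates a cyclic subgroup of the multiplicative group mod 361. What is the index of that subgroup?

6

The order of 277 must divide φ(361) = φ(19^2) = 19·(19−1) = 342 = 2 · 3^2 · 19.
Divisors of 342: 1, 2, 3, 6, 9, 18, 19, 38, 57, 114, 171, 342.
Check 277^d mod 361 for each divisor in increasing order:
277^1 ≡ 277 (mod 361)
277^2 ≡ 197 (mod 361)
277^3 ≡ 58 (mod 361)
277^6 ≡ 115 (mod 361)
277^9 ≡ 172 (mod 361)
277^18 ≡ 343 (mod 361)
277^19 ≡ 68 (mod 361)
277^38 ≡ 292 (mod 361)
277^57 ≡ 1 (mod 361) ✓
The order of 277 is 57, so the subgroup it generates has 57 elements.
Index = |(Z/361Z)^×| / |⟨277⟩| = 342 / 57 = 6.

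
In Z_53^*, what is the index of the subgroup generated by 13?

4

The order of 13 must divide φ(53) = 53 − 1 = 52 = 2^2 · 13.
Divisors of 52: 1, 2, 4, 13, 26, 52.
Check 13^d mod 53 for each divisor in increasing order:
13^1 ≡ 13 (mod 53)
13^2 ≡ 10 (mod 53)
13^4 ≡ 47 (mod 53)
13^13 ≡ 1 (mod 53) ✓
So ord_53(13) = 13, hence |⟨13⟩| = 13.
The index is φ(53) / ord(13) = 52 / 13 = 4.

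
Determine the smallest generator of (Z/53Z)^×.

φ(53) = 53 − 1 = 52 = 2^2 · 13.
Test candidates g = 2, 3, … against the prime factors q ∈ {2, 13} of φ(53): g is a generator iff g^(52/q) ≢ 1 for every such q.
g = 2: 2^26 ≡ 52; 2^4 ≡ 16 — none is 1, so 2 is a primitive root.
Hence the least primitive root of 53 is 2.

2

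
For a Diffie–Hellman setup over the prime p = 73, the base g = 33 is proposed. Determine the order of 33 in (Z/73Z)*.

The order of 33 must divide φ(73) = 73 − 1 = 72 = 2^3 · 3^2.
Divisors of 72: 1, 2, 3, 4, 6, 8, 9, 12, 18, 24, 36, 72.
Evaluate successive powers at the divisors of 72:
33^1 ≡ 33
33^2 ≡ 67
33^3 ≡ 21
33^4 ≡ 36
33^6 ≡ 3
33^8 ≡ 55
33^9 ≡ 63
33^12 ≡ 9
33^18 ≡ 27
33^24 ≡ 8
33^36 ≡ 72
33^72 ≡ 1
So ord_73(33) = 72.

72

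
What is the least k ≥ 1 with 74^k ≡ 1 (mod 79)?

78

ord(74) | φ(79) = 79 − 1 = 78 = 2 · 3 · 13.
Divisors of 78: 1, 2, 3, 6, 13, 26, 39, 78.
Check 74^d mod 79 for each divisor in increasing order:
74^1 ≡ 74
74^2 ≡ 25
74^3 ≡ 33
74^6 ≡ 62
74^13 ≡ 56
74^26 ≡ 55
74^39 ≡ 78
74^78 ≡ 1
Therefore the multiplicative order of 74 modulo 79 is 78.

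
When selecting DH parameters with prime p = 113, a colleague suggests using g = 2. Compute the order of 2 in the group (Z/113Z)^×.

28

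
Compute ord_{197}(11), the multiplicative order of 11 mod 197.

196

The order of 11 must divide φ(197) = 197 − 1 = 196 = 2^2 · 7^2.
Divisors of 196: 1, 2, 4, 7, 14, 28, 49, 98, 196.
Check 11^d mod 197 for each divisor in increasing order:
11^1 ≡ 11 (mod 197)
11^2 ≡ 121 (mod 197)
11^4 ≡ 63 (mod 197)
11^7 ≡ 128 (mod 197)
11^14 ≡ 33 (mod 197)
11^28 ≡ 104 (mod 197)
11^49 ≡ 183 (mod 197)
11^98 ≡ 196 (mod 197)
11^196 ≡ 1 (mod 197) ✓
Hence ord(11) = 196.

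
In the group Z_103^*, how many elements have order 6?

2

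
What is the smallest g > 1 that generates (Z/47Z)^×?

5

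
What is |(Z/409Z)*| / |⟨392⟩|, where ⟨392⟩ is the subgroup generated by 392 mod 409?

ord(392) | φ(409) = 409 − 1 = 408 = 2^3 · 3 · 17.
Divisors of 408: 1, 2, 3, 4, 6, 8, 12, 17, 24, 34, 51, 68, 102, 136, 204, 408.
Test each divisor d:
392^1 ≡ 392
392^2 ≡ 289
392^3 ≡ 404
392^4 ≡ 85
392^6 ≡ 25
392^8 ≡ 272
392^12 ≡ 216
392^17 ≡ 356
392^24 ≡ 30
392^34 ≡ 355
392^51 ≡ 408
392^68 ≡ 53
392^102 ≡ 1
Thus |⟨392⟩| = ord(392) = 102.
[(Z/409Z)^× : ⟨392⟩] = 408/102 = 4.

4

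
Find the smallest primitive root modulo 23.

5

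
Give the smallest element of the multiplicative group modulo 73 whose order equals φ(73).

5

φ(73) = 73 − 1 = 72 = 2^3 · 3^2.
g is a primitive root iff g^(72/q) ≢ 1 (mod 73) for each prime q ∈ {2, 3}.
g = 2: 2^36 ≡ 1 — hits 1, so not a primitive root.
g = 3: 3^36 ≡ 1 — hits 1, so not a primitive root.
g = 4: 4^36 ≡ 1 — hits 1, so not a primitive root.
g = 5: 5^36 ≡ 72; 5^24 ≡ 8 — none is 1, so 5 is a primitive root.
Hence the least primitive root of 73 is 5.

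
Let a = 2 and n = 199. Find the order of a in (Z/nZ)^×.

99

ord(2) | φ(199) = 199 − 1 = 198 = 2 · 3^2 · 11.
Divisors of 198: 1, 2, 3, 6, 9, 11, 18, 22, 33, 66, 99, 198.
Check 2^d mod 199 for each divisor in increasing order:
2^1 ≡ 2 (mod 199)
2^2 ≡ 4 (mod 199)
2^3 ≡ 8 (mod 199)
2^6 ≡ 64 (mod 199)
2^9 ≡ 114 (mod 199)
2^11 ≡ 58 (mod 199)
2^18 ≡ 61 (mod 199)
2^22 ≡ 180 (mod 199)
2^33 ≡ 92 (mod 199)
2^66 ≡ 106 (mod 199)
2^99 ≡ 1 (mod 199) ✓
Therefore the multiplicative order of 2 modulo 199 is 99.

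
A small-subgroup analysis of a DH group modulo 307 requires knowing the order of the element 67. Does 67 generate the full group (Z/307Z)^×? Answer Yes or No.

Yes

φ(307) = 307 − 1 = 306 = 2 · 3^2 · 17.
67 is a primitive root mod 307 iff 67^(φ(307)/q) ≢ 1 for every prime q | φ(307), i.e. q ∈ {2, 3, 17}.
67^153 ≡ 306 (mod 307)  [q = 2: ≢ 1 ✓]
67^102 ≡ 289 (mod 307)  [q = 3: ≢ 1 ✓]
67^18 ≡ 216 (mod 307)  [q = 17: ≢ 1 ✓]
All checks pass, so 67 has order 306 and is a primitive root modulo 307.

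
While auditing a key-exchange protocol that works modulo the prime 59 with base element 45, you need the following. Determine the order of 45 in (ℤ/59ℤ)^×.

The order of 45 must divide φ(59) = 59 − 1 = 58 = 2 · 29.
Divisors of 58: 1, 2, 29, 58.
Check 45^d mod 59 for each divisor in increasing order:
45^1 ≡ 45 (mod 59)
45^2 ≡ 19 (mod 59)
45^29 ≡ 1 (mod 59) ✓
Therefore the multiplicative order of 45 modulo 59 is 29.

29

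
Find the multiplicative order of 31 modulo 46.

Since 31 ∈ (Z/46Z)^×, its order divides φ(46) = φ(2)·φ(23) = 1·22 = 22 = 2 · 11.
Divisors of 22: 1, 2, 11, 22.
Compute 31^d (mod 46) for the divisors d until we hit 1:
31^1 ≡ 31 (mod 46)
31^2 ≡ 41 (mod 46)
31^11 ≡ 1 (mod 46) ✓
The smallest such exponent is 11, so the order of 31 is 11.

11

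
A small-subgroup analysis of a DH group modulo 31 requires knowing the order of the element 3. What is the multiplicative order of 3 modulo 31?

30

ord(3) | φ(31) = 31 − 1 = 30 = 2 · 3 · 5.
Divisors of 30: 1, 2, 3, 5, 6, 10, 15, 30.
Check 3^d mod 31 for each divisor in increasing order:
3^1 ≡ 3 (mod 31)
3^2 ≡ 9 (mod 31)
3^3 ≡ 27 (mod 31)
3^5 ≡ 26 (mod 31)
3^6 ≡ 16 (mod 31)
3^10 ≡ 25 (mod 31)
3^15 ≡ 30 (mod 31)
3^30 ≡ 1 (mod 31) ✓
So ord_31(3) = 30.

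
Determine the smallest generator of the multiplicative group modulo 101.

φ(101) = 101 − 1 = 100 = 2^2 · 5^2.
Test candidates g = 2, 3, … against the prime factors q ∈ {2, 5} of φ(101): g is a generator iff g^(100/q) ≢ 1 for every such q.
g = 2: 2^50 ≡ 100; 2^20 ≡ 95 — none is 1, so 2 is a primitive root.
The smallest primitive root modulo 101 is 2.

2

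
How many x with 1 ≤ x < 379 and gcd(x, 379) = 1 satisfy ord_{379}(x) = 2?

1

φ(379) = 379 − 1 = 378 = 2 · 3^3 · 7.
In a cyclic group of order 378, there are φ(d) elements of order d for each divisor d of 378, and zero for non-divisors.
2 | 378, and φ(2) = 2 − 1 = 1.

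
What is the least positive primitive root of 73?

5

φ(73) = 73 − 1 = 72 = 2^3 · 3^2.
Test candidates g = 2, 3, … against the prime factors q ∈ {2, 3} of φ(73): g is a generator iff g^(72/q) ≢ 1 for every such q.
g = 2: 2^36 ≡ 1 — hits 1, so not a primitive root.
g = 3: 3^36 ≡ 1 — hits 1, so not a primitive root.
g = 4: 4^36 ≡ 1 — hits 1, so not a primitive root.
g = 5: 5^36 ≡ 72; 5^24 ≡ 8 — none is 1, so 5 is a primitive root.
So 5 is the smallest generator of (Z/73Z)^×.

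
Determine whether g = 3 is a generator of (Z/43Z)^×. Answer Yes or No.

φ(43) = 43 − 1 = 42 = 2 · 3 · 7.
An element g generates (Z/43Z)^× iff g^(42/q) ≢ 1 (mod 43) for each prime q ∈ {2, 3, 7}.
3^21 ≡ 42 (mod 43)  [q = 2: ≢ 1 ✓]
3^14 ≡ 36 (mod 43)  [q = 3: ≢ 1 ✓]
3^6 ≡ 41 (mod 43)  [q = 7: ≢ 1 ✓]
All checks pass, so 3 has order 42 and is a primitive root modulo 43.

Yes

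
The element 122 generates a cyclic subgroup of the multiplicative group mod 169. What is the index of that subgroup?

By Lagrange's theorem, ord_169(122) divides φ(169) = φ(13^2) = 13·(13−1) = 156 = 2^2 · 3 · 13.
Divisors of 156: 1, 2, 3, 4, 6, 12, 13, 26, 39, 52, 78, 156.
Test each divisor d:
122^1 ≡ 122 (mod 169)
122^2 ≡ 12 (mod 169)
122^3 ≡ 112 (mod 169)
122^4 ≡ 144 (mod 169)
122^6 ≡ 38 (mod 169)
122^12 ≡ 92 (mod 169)
122^13 ≡ 70 (mod 169)
122^26 ≡ 168 (mod 169)
122^39 ≡ 99 (mod 169)
122^52 ≡ 1 (mod 169) ✓
Thus |⟨122⟩| = ord(122) = 52.
Index = |(Z/169Z)^×| / |⟨122⟩| = 156 / 52 = 3.

3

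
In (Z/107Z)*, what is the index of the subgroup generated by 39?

2

Since 39 ∈ (Z/107Z)^×, its order divides φ(107) = 107 − 1 = 106 = 2 · 53.
Divisors of 106: 1, 2, 53, 106.
Test each divisor d:
39^1 ≡ 39
39^2 ≡ 23
39^53 ≡ 1
Thus |⟨39⟩| = ord(39) = 53.
Index = |(Z/107Z)^×| / |⟨39⟩| = 106 / 53 = 2.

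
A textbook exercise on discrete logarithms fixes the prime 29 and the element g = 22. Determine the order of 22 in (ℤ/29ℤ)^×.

14

Since 22 ∈ (Z/29Z)^×, its order divides φ(29) = 29 − 1 = 28 = 2^2 · 7.
Divisors of 28: 1, 2, 4, 7, 14, 28.
Test each divisor d:
22^1 ≡ 22
22^2 ≡ 20
22^4 ≡ 23
22^7 ≡ 28
22^14 ≡ 1
The smallest such exponent is 14, so the order of 22 is 14.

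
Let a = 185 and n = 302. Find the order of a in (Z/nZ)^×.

By Lagrange's theorem, ord_302(185) divides φ(302) = φ(2)·φ(151) = 1·150 = 150 = 2 · 3 · 5^2.
Divisors of 150: 1, 2, 3, 5, 6, 10, 15, 25, 30, 50, 75, 150.
Test each divisor d:
185^1 ≡ 185 (mod 302)
185^2 ≡ 99 (mod 302)
185^3 ≡ 195 (mod 302)
185^5 ≡ 279 (mod 302)
185^6 ≡ 275 (mod 302)
185^10 ≡ 227 (mod 302)
185^15 ≡ 215 (mod 302)
185^25 ≡ 183 (mod 302)
185^30 ≡ 19 (mod 302)
185^50 ≡ 269 (mod 302)
185^75 ≡ 1 (mod 302) ✓
The smallest such exponent is 75, so the order of 185 is 75.

75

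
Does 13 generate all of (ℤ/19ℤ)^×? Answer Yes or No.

Yes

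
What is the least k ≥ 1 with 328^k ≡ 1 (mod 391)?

176

The order of 328 must divide φ(391) = φ(17·23) = (17−1)·(23−1) = 16·22 = 352 = 2^5 · 11.
Divisors of 352: 1, 2, 4, 8, 11, 16, 22, 32, 44, 88, 176, 352.
Test each divisor d:
328^1 ≡ 328 (mod 391)
328^2 ≡ 59 (mod 391)
328^4 ≡ 353 (mod 391)
328^8 ≡ 271 (mod 391)
328^11 ≡ 300 (mod 391)
328^16 ≡ 324 (mod 391)
328^22 ≡ 70 (mod 391)
328^32 ≡ 188 (mod 391)
328^44 ≡ 208 (mod 391)
328^88 ≡ 254 (mod 391)
328^176 ≡ 1 (mod 391) ✓
Therefore the multiplicative order of 328 modulo 391 is 176.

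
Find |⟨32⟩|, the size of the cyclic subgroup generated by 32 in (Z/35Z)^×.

12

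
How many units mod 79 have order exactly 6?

φ(79) = 79 − 1 = 78 = 2 · 3 · 13.
In a cyclic group of order 78, there are φ(d) elements of order d for each divisor d of 78, and zero for non-divisors.
6 = 2 · 3 divides 78, and φ(6) = 2.

2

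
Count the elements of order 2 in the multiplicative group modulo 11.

1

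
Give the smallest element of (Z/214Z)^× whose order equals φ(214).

5

φ(214) = φ(2)·φ(107) = 1·106 = 106 = 2 · 53.
Test candidates g = 2, 3, … against the prime factors q ∈ {2, 53} of φ(214): g is a generator iff g^(106/q) ≢ 1 for every such q.
g = 2: gcd(2, 214) = 2 > 1, not a unit — skip.
g = 3: 3^53 ≡ 1 — hits 1, so not a primitive root.
g = 4: gcd(4, 214) = 2 > 1, not a unit — skip.
g = 5: 5^53 ≡ 213; 5^2 ≡ 25 — none is 1, so 5 is a primitive root.
Hence the least primitive root of 214 is 5.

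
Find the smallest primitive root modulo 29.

2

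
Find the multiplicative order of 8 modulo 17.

8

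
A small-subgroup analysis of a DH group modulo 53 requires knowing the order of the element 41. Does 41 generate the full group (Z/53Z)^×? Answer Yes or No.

Yes

φ(53) = 53 − 1 = 52 = 2^2 · 13.
An element g generates (Z/53Z)^× iff g^(52/q) ≢ 1 (mod 53) for each prime q ∈ {2, 13}.
41^26 ≡ 52 (mod 53)  [q = 2: ≢ 1 ✓]
41^4 ≡ 13 (mod 53)  [q = 13: ≢ 1 ✓]
Every test exponent gives a nontrivial residue, hence 41 generates the full group.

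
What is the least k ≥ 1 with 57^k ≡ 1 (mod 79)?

By Lagrange's theorem, ord_79(57) divides φ(79) = 79 − 1 = 78 = 2 · 3 · 13.
Divisors of 78: 1, 2, 3, 6, 13, 26, 39, 78.
Evaluate successive powers at the divisors of 78:
57^1 ≡ 57 (mod 79)
57^2 ≡ 10 (mod 79)
57^3 ≡ 17 (mod 79)
57^6 ≡ 52 (mod 79)
57^13 ≡ 78 (mod 79)
57^26 ≡ 1 (mod 79) ✓
Hence ord(57) = 26.

26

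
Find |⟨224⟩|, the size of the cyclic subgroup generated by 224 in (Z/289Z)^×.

16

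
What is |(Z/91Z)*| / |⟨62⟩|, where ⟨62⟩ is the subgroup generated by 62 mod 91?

By Lagrange's theorem, ord_91(62) divides φ(91) = φ(7·13) = (7−1)·(13−1) = 6·12 = 72 = 2^3 · 3^2.
Divisors of 72: 1, 2, 3, 4, 6, 8, 9, 12, 18, 24, 36, 72.
Evaluate successive powers at the divisors of 72:
62^1 ≡ 62 (mod 91)
62^2 ≡ 22 (mod 91)
62^3 ≡ 90 (mod 91)
62^4 ≡ 29 (mod 91)
62^6 ≡ 1 (mod 91) ✓
Thus |⟨62⟩| = ord(62) = 6.
[(Z/91Z)^× : ⟨62⟩] = 72/6 = 12.

12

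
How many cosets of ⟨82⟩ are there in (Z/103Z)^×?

2

By Lagrange's theorem, ord_103(82) divides φ(103) = 103 − 1 = 102 = 2 · 3 · 17.
Divisors of 102: 1, 2, 3, 6, 17, 34, 51, 102.
Evaluate successive powers at the divisors of 102:
82^1 ≡ 82 (mod 103)
82^2 ≡ 29 (mod 103)
82^3 ≡ 9 (mod 103)
82^6 ≡ 81 (mod 103)
82^17 ≡ 46 (mod 103)
82^34 ≡ 56 (mod 103)
82^51 ≡ 1 (mod 103) ✓
Thus |⟨82⟩| = ord(82) = 51.
Index = |(Z/103Z)^×| / |⟨82⟩| = 102 / 51 = 2.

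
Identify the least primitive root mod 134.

7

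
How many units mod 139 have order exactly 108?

φ(139) = 139 − 1 = 138 = 2 · 3 · 23.
Since (Z/139Z)^× is cyclic of order 138, the number of elements of order d is φ(d) when d | 138 and 0 otherwise.
Here 138 is not a multiple of 108, so there are no elements of order 108.

0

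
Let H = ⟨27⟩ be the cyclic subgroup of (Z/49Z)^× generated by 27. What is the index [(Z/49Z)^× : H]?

3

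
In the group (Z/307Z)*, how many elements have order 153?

96

φ(307) = 307 − 1 = 306 = 2 · 3^2 · 17.
(Z/307Z)^× is cyclic (|G| = 306); a cyclic group of order m has exactly φ(d) elements of each order d | m, and none otherwise.
153 = 3^2 · 17 divides 306, and φ(153) = 96.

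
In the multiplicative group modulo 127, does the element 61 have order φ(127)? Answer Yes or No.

No

φ(127) = 127 − 1 = 126 = 2 · 3^2 · 7.
61 is a primitive root mod 127 iff 61^(φ(127)/q) ≢ 1 for every prime q | φ(127), i.e. q ∈ {2, 3, 7}.
61^63 ≡ 1 (mod 127)  [q = 2: ≡ 1 ✗]
61^42 ≡ 1 (mod 127)  [q = 3: ≡ 1 ✗]
61^18 ≡ 4 (mod 127)  [q = 7: ≢ 1 ✓]
The check at q = 2 fails, so 61 generates a proper subgroup.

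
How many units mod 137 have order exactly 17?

φ(137) = 137 − 1 = 136 = 2^3 · 17.
In a cyclic group of order 136, there are φ(d) elements of order d for each divisor d of 136, and zero for non-divisors.
17 | 136, and φ(17) = 17 − 1 = 16.

16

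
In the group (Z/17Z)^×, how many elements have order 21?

0

φ(17) = 17 − 1 = 16 = 2^4.
In a cyclic group of order 16, there are φ(d) elements of order d for each divisor d of 16, and zero for non-divisors.
Since 21 ∤ 16, the count is 0.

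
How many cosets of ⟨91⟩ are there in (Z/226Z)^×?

2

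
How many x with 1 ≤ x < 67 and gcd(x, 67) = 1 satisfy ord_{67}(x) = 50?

φ(67) = 67 − 1 = 66 = 2 · 3 · 11.
(Z/67Z)^× is cyclic (|G| = 66); a cyclic group of order m has exactly φ(d) elements of each order d | m, and none otherwise.
50 does not divide 66, so no element of (Z/67Z)^× has order 50.

0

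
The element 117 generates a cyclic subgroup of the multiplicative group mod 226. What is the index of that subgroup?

8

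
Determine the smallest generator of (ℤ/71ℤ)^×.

φ(71) = 71 − 1 = 70 = 2 · 5 · 7.
g is a primitive root iff g^(70/q) ≢ 1 (mod 71) for each prime q ∈ {2, 5, 7}.
g = 2: 2^35 ≡ 1 — hits 1, so not a primitive root.
g = 3: 3^35 ≡ 1 — hits 1, so not a primitive root.
g = 4: 4^35 ≡ 1 — hits 1, so not a primitive root.
g = 5: 5^35 ≡ 1 — hits 1, so not a primitive root.
g = 6: 6^35 ≡ 1 — hits 1, so not a primitive root.
g = 7: 7^35 ≡ 70; 7^14 ≡ 54; 7^10 ≡ 45 — none is 1, so 7 is a primitive root.
So 7 is the smallest generator of (Z/71Z)^×.

7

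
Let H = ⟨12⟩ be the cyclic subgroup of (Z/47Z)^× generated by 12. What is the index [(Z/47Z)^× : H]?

2

The order of 12 must divide φ(47) = 47 − 1 = 46 = 2 · 23.
Divisors of 46: 1, 2, 23, 46.
Test each divisor d:
12^1 ≡ 12
12^2 ≡ 3
12^23 ≡ 1
So ord_47(12) = 23, hence |⟨12⟩| = 23.
The index is φ(47) / ord(12) = 46 / 23 = 2.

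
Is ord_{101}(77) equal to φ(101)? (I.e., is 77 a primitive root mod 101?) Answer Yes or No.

No

φ(101) = 101 − 1 = 100 = 2^2 · 5^2.
It suffices to check that the order of 77 is not a proper divisor of 100: compute 77^(100/q) for q ∈ {2, 5}.
77^50 ≡ 1 (mod 101)  [q = 2: ≡ 1 ✗]
77^20 ≡ 36 (mod 101)  [q = 5: ≢ 1 ✓]
77^50 ≡ 1 shows ord(77) | 50, strictly less than φ(101); not a primitive root.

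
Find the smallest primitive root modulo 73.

5

φ(73) = 73 − 1 = 72 = 2^3 · 3^2.
g is a primitive root iff g^(72/q) ≢ 1 (mod 73) for each prime q ∈ {2, 3}.
g = 2: 2^36 ≡ 1 — hits 1, so not a primitive root.
g = 3: 3^36 ≡ 1 — hits 1, so not a primitive root.
g = 4: 4^36 ≡ 1 — hits 1, so not a primitive root.
g = 5: 5^36 ≡ 72; 5^24 ≡ 8 — none is 1, so 5 is a primitive root.
Hence the least primitive root of 73 is 5.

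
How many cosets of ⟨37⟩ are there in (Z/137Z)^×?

The order of 37 must divide φ(137) = 137 − 1 = 136 = 2^3 · 17.
Divisors of 136: 1, 2, 4, 8, 17, 34, 68, 136.
Check 37^d mod 137 for each divisor in increasing order:
37^1 ≡ 37
37^2 ≡ 136
37^4 ≡ 1
So ord_137(37) = 4, hence |⟨37⟩| = 4.
The index is φ(137) / ord(37) = 136 / 4 = 34.

34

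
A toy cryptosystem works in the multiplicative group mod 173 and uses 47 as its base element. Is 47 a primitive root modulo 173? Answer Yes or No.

φ(173) = 173 − 1 = 172 = 2^2 · 43.
Test 47^(172/q) mod 173 for each prime factor q of 172:
47^86 ≡ 1 (mod 173)  [q = 2: ≡ 1 ✗]
47^4 ≡ 43 (mod 173)  [q = 43: ≢ 1 ✓]
47^86 ≡ 1 shows ord(47) | 86, strictly less than φ(173); not a primitive root.

No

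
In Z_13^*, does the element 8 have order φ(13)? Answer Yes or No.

φ(13) = 13 − 1 = 12 = 2^2 · 3.
8 is a primitive root mod 13 iff 8^(φ(13)/q) ≢ 1 for every prime q | φ(13), i.e. q ∈ {2, 3}.
8^6 ≡ 12 (mod 13)  [q = 2: ≢ 1 ✓]
8^4 ≡ 1 (mod 13)  [q = 3: ≡ 1 ✗]
The check at q = 3 fails, so 8 generates a proper subgroup.

No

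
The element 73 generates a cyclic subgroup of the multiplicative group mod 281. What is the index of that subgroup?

5

The order of 73 must divide φ(281) = 281 − 1 = 280 = 2^3 · 5 · 7.
Divisors of 280: 1, 2, 4, 5, 7, 8, 10, 14, 20, 28, 35, 40, 56, 70, 140, 280.
Check 73^d mod 281 for each divisor in increasing order:
73^1 ≡ 73 (mod 281)
73^2 ≡ 271 (mod 281)
73^4 ≡ 100 (mod 281)
73^5 ≡ 275 (mod 281)
73^7 ≡ 60 (mod 281)
73^8 ≡ 165 (mod 281)
73^10 ≡ 36 (mod 281)
73^14 ≡ 228 (mod 281)
73^20 ≡ 172 (mod 281)
73^28 ≡ 280 (mod 281)
73^35 ≡ 221 (mod 281)
73^40 ≡ 79 (mod 281)
73^56 ≡ 1 (mod 281) ✓
Thus |⟨73⟩| = ord(73) = 56.
Index = |(Z/281Z)^×| / |⟨73⟩| = 280 / 56 = 5.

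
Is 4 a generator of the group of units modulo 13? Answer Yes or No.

No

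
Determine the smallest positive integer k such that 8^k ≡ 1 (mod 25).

20

The order of 8 must divide φ(25) = φ(5^2) = 5·(5−1) = 20 = 2^2 · 5.
Divisors of 20: 1, 2, 4, 5, 10, 20.
Test each divisor d:
8^1 ≡ 8 (mod 25)
8^2 ≡ 14 (mod 25)
8^4 ≡ 21 (mod 25)
8^5 ≡ 18 (mod 25)
8^10 ≡ 24 (mod 25)
8^20 ≡ 1 (mod 25) ✓
So ord_25(8) = 20.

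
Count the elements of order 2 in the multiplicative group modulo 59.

φ(59) = 59 − 1 = 58 = 2 · 29.
(Z/59Z)^× is cyclic (|G| = 58); a cyclic group of order m has exactly φ(d) elements of each order d | m, and none otherwise.
2 | 58, and φ(2) = 2 − 1 = 1.

1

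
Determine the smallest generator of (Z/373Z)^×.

2

φ(373) = 373 − 1 = 372 = 2^2 · 3 · 31.
g is a primitive root iff g^(372/q) ≢ 1 (mod 373) for each prime q ∈ {2, 3, 31}.
g = 2: 2^186 ≡ 372; 2^124 ≡ 284; 2^12 ≡ 366 — none is 1, so 2 is a primitive root.
Hence the least primitive root of 373 is 2.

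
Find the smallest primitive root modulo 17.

φ(17) = 17 − 1 = 16 = 2^4.
Test candidates g = 2, 3, … against the prime factors q ∈ {2} of φ(17): g is a generator iff g^(16/q) ≢ 1 for every such q.
g = 2: 2^8 ≡ 1 — hits 1, so not a primitive root.
g = 3: 3^8 ≡ 16 — none is 1, so 3 is a primitive root.
So 3 is the smallest generator of (Z/17Z)^×.

3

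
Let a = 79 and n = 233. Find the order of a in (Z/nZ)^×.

232

Since 79 ∈ (Z/233Z)^×, its order divides φ(233) = 233 − 1 = 232 = 2^3 · 29.
Divisors of 232: 1, 2, 4, 8, 29, 58, 116, 232.
Evaluate successive powers at the divisors of 232:
79^1 ≡ 79 (mod 233)
79^2 ≡ 183 (mod 233)
79^4 ≡ 170 (mod 233)
79^8 ≡ 8 (mod 233)
79^29 ≡ 97 (mod 233)
79^58 ≡ 89 (mod 233)
79^116 ≡ 232 (mod 233)
79^232 ≡ 1 (mod 233) ✓
Hence ord(79) = 232.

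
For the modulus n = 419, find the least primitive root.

φ(419) = 419 − 1 = 418 = 2 · 11 · 19.
g is a primitive root iff g^(418/q) ≢ 1 (mod 419) for each prime q ∈ {2, 11, 19}.
g = 2: 2^209 ≡ 418; 2^38 ≡ 334; 2^22 ≡ 114 — none is 1, so 2 is a primitive root.
Hence the least primitive root of 419 is 2.

2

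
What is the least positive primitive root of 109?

6

φ(109) = 109 − 1 = 108 = 2^2 · 3^3.
g is a primitive root iff g^(108/q) ≢ 1 (mod 109) for each prime q ∈ {2, 3}.
g = 2: 2^54 ≡ 108; 2^36 ≡ 1 — hits 1, so not a primitive root.
g = 3: 3^54 ≡ 1 — hits 1, so not a primitive root.
g = 4: 4^54 ≡ 1 — hits 1, so not a primitive root.
g = 5: 5^54 ≡ 1 — hits 1, so not a primitive root.
g = 6: 6^54 ≡ 108; 6^36 ≡ 63 — none is 1, so 6 is a primitive root.
So 6 is the smallest generator of (Z/109Z)^×.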